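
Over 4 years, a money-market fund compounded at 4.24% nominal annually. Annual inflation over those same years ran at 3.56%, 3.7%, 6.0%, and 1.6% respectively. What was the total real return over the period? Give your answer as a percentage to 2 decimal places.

2.09%

Cumulative inflation factor: 1.0356 × 1.037 × 1.060 × 1.016 ≈ 1.15657.
Nominal growth factor: 1.18069. Real growth factor = 1.18069 / 1.15657 ≈ 1.02086.
Total real return ≈ 2.0862%.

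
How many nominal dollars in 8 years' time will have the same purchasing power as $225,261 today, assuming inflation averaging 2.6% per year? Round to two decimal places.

$276,608.10

Cumulative price-level factor: (1+2.6%)^8 ≈ 1.2279449184.
The nominal amount required is $225,261 scaled up by that factor.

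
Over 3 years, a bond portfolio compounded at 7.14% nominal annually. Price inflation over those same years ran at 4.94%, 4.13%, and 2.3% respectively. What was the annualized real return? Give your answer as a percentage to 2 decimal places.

Cumulative inflation factor: 1.0494 × 1.0413 × 1.023 ≈ 1.11787.
Nominal growth factor: 1.22986. Real growth factor = 1.22986 / 1.11787 ≈ 1.10018.
Annualized: 1.10018^(1/3) − 1 ≈ 0.03234.

3.23%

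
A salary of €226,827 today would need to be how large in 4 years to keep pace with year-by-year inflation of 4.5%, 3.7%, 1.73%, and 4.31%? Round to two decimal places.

Cumulative price-level factor: 1.045 × 1.037 × 1.0173 × 1.0431 ≈ 1.1499263791.
Multiplying €226,827 by the price-level factor gives the future nominal sum.

€260,834.35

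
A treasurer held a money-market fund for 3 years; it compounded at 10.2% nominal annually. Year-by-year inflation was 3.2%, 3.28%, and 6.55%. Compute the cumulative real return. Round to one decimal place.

Cumulative inflation factor: 1.032 × 1.0328 × 1.0655 ≈ 1.13566.
Nominal growth factor: 1.33827. Real growth factor = 1.33827 / 1.13566 ≈ 1.17841.
Total real return ≈ 17.8407%.

17.8%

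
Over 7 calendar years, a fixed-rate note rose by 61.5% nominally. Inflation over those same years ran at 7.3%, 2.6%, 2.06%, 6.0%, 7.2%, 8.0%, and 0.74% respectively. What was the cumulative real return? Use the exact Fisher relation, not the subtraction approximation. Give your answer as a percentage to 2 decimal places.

Cumulative inflation factor: 1.073 × 1.026 × 1.0206 × 1.060 × 1.072 × 1.080 × 1.0074 ≈ 1.38909.
Nominal growth factor: 1.61500. Real growth factor = 1.61500 / 1.38909 ≈ 1.16264.
Total real return ≈ 16.2635%.

16.26%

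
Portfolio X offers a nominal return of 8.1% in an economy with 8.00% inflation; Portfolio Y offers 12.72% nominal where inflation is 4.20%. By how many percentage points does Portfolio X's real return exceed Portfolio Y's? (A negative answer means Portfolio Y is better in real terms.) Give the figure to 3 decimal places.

-8.084

Portfolio X real return: 1.081/1.0800 − 1 = 0.0926%.
Portfolio Y real return: 1.1272/1.0420 − 1 = 8.1766%.
Difference: 0.0926 − 8.1766 = -8.0840 pp.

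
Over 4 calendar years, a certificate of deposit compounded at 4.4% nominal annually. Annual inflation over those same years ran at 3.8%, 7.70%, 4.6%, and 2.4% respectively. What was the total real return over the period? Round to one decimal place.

Cumulative inflation factor: 1.038 × 1.0770 × 1.046 × 1.024 ≈ 1.19742.
Nominal growth factor: 1.18796. Real growth factor = 1.18796 / 1.19742 ≈ 0.99210.
Total real return ≈ -0.7896%.

-0.8%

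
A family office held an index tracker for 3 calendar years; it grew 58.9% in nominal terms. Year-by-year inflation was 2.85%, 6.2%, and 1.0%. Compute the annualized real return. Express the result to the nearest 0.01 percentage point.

12.93%

Cumulative inflation factor: 1.0285 × 1.062 × 1.010 ≈ 1.10319.
Nominal growth factor: 1.58900. Real growth factor = 1.58900 / 1.10319 ≈ 1.44037.
Annualized: 1.44037^(1/3) − 1 ≈ 0.12934.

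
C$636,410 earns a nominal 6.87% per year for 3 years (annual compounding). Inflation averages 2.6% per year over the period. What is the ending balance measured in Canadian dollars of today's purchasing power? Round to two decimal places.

Nominal value at maturity: C$636,410 × (1 + 6.87%)^3 ≈ C$776,791.43.
Price-level factor over 3 years: (1 + 2.6%)^3 = 1.080045576.
Dividing the nominal maturity value by the price-level factor gives the value in today's money.

C$719,220.97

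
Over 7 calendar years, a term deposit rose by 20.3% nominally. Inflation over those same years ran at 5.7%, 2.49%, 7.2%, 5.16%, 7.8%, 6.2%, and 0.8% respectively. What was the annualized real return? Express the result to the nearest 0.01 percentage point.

Cumulative inflation factor: 1.057 × 1.0249 × 1.072 × 1.0516 × 1.078 × 1.062 × 1.008 ≈ 1.40931.
Nominal growth factor: 1.20300. Real growth factor = 1.20300 / 1.40931 ≈ 0.85361.
Annualized: 0.85361^(1/7) − 1 ≈ -0.02236.

-2.24%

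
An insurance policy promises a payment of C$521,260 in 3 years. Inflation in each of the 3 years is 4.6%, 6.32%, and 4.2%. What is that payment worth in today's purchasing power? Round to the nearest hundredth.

Price-level factor over 3 years: 1.046 × 1.0632 × 1.042 = 1.1588157024.
Purchasing power today: C$521,260 divided by that factor.

C$449,821.31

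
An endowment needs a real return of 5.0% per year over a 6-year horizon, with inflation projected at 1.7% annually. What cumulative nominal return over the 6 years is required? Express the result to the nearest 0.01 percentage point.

48.27%

Required annual nominal rate: (1+5.0%)(1+1.7%) − 1 = 6.785%.
Cumulative over 6 years: (1 + 0.06785)^6 − 1 ≈ 0.48273.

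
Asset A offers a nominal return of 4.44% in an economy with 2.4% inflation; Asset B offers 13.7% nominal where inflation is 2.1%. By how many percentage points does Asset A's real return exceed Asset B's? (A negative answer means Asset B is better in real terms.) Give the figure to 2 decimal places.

-9.37

Asset A real return: 1.0444/1.024 − 1 = 1.992%.
Asset B real return: 1.137/1.021 − 1 = 11.361%.
Difference: 1.992 − 11.361 = -9.369 pp.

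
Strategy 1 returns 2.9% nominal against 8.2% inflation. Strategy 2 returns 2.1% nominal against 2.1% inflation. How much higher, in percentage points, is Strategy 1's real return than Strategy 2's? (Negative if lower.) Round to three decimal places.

Strategy 1 real return: 1.029/1.082 − 1 = -4.8983%.
Strategy 2 real return: 1.021/1.021 − 1 = 0.0000%.
Difference: -4.8983 − 0.0000 = -4.8983 pp.

-4.898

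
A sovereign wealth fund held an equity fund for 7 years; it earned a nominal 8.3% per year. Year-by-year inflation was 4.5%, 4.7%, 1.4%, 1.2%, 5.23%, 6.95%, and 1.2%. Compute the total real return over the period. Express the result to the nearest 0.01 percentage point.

36.65%

Cumulative inflation factor: 1.045 × 1.047 × 1.014 × 1.012 × 1.0523 × 1.0695 × 1.012 ≈ 1.27874.
Nominal growth factor: 1.74743. Real growth factor = 1.74743 / 1.27874 ≈ 1.36652.
Total real return ≈ 36.6523%.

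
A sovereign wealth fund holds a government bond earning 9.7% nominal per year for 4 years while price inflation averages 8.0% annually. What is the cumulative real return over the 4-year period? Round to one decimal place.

6.4%

The annual real rate is (1+9.7%)/(1+8.0%) − 1 = 1.5741%.
Compounded over 4 years: (1 + 0.015741)^4 − 1 ≈ 0.06447.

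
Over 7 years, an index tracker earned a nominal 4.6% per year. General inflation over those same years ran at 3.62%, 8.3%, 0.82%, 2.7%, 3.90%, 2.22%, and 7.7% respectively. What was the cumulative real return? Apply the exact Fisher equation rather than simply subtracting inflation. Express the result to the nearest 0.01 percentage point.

3.08%

Cumulative inflation factor: 1.0362 × 1.083 × 1.0082 × 1.027 × 1.0390 × 1.0222 × 1.077 ≈ 1.32910.
Nominal growth factor: 1.37000. Real growth factor = 1.37000 / 1.32910 ≈ 1.03078.
Total real return ≈ 3.0779%.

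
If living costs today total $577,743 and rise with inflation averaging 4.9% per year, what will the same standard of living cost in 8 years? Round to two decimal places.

Cumulative price-level factor: (1+4.9%)^8 ≈ 1.4662360917.
Multiplying $577,743 by the price-level factor gives the future nominal sum.

$847,107.64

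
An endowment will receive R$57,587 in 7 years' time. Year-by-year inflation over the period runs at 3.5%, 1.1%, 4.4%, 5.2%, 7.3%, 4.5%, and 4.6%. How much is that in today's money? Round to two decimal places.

R$42,723.72

Price-level factor over 7 years: 1.035 × 1.011 × 1.044 × 1.052 × 1.073 × 1.045 × 1.046 ≈ 1.3478930711.
Purchasing power today: R$57,587 divided by that factor.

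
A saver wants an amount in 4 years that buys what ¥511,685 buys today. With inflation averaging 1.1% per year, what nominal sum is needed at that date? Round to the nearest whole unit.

Cumulative price-level factor: (1+1.1%)^4 ≈ 1.0447313386.
Multiplying ¥511,685 by the price-level factor gives the future nominal sum.

¥534,573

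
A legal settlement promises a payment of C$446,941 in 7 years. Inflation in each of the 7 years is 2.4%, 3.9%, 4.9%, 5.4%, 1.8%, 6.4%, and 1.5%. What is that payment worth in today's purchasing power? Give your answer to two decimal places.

C$345,591.57

Price-level factor over 7 years: 1.024 × 1.039 × 1.049 × 1.054 × 1.018 × 1.064 × 1.015 ≈ 1.2932635920.
Purchasing power today: C$446,941 divided by that factor.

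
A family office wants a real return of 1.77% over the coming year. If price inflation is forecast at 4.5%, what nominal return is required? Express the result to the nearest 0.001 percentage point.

By the Fisher equation, 1 + r_nom = (1 + 1.77%)(1 + 4.5%) = 1.0177 × 1.045 = 1.0634965.
So r_nom = 6.34965%.

6.350%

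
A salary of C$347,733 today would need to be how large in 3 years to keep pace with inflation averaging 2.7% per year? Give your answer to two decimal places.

C$376,666.71

Cumulative price-level factor: (1+2.7%)^3 = 1.083206683.
Multiplying C$347,733 by the price-level factor gives the future nominal sum.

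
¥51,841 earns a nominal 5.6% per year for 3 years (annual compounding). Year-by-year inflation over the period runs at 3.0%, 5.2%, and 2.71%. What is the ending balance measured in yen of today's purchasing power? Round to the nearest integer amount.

¥54,853

Nominal value at maturity: ¥51,841 × (1 + 5.6%)^3 ≈ ¥61,047.
Price-level factor over 3 years: 1.030 × 1.052 × 1.0271 = 1.112924476.
The maturity value deflated by that factor is the answer in today's purchasing power.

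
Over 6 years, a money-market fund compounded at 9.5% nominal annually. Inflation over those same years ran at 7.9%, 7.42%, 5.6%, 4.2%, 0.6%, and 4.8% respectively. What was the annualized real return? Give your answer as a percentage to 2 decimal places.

Cumulative inflation factor: 1.079 × 1.0742 × 1.056 × 1.042 × 1.006 × 1.048 ≈ 1.34461.
Nominal growth factor: 1.72379. Real growth factor = 1.72379 / 1.34461 ≈ 1.28200.
Annualized: 1.28200^(1/6) − 1 ≈ 0.04227.

4.23%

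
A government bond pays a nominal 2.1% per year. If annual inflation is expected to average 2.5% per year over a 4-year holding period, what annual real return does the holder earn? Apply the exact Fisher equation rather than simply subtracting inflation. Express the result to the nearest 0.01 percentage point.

With constant rates the annual real return is the same each year: (1+2.1%)/(1+2.5%) − 1 = -0.00390.

-0.39%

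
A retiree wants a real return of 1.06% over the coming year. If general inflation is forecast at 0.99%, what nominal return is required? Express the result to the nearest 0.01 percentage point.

By the Fisher equation, 1 + r_nom = (1 + 1.06%)(1 + 0.99%) = 1.0106 × 1.0099 = 1.02060494.
So r_nom = 2.060494%.

2.06%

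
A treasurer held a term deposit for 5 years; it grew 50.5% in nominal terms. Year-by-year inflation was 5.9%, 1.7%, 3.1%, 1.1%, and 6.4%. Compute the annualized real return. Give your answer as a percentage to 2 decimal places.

4.73%

Cumulative inflation factor: 1.059 × 1.017 × 1.031 × 1.011 × 1.064 ≈ 1.19445.
Nominal growth factor: 1.50500. Real growth factor = 1.50500 / 1.19445 ≈ 1.25999.
Annualized: 1.25999^(1/5) − 1 ≈ 0.04731.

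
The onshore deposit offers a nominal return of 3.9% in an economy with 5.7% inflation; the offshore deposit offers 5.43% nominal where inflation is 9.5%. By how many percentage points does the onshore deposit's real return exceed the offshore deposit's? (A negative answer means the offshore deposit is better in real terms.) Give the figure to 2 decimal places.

The onshore deposit real return: 1.039/1.057 − 1 = -1.703%.
The offshore deposit real return: 1.0543/1.095 − 1 = -3.717%.
Difference: -1.703 − (-3.717) = 2.014 pp.

2.01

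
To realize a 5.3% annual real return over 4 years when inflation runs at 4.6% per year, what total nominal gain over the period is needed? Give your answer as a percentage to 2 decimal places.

Required annual nominal rate: (1+5.3%)(1+4.6%) − 1 = 10.1438%.
Cumulative over 4 years: (1 + 0.101438)^4 − 1 ≈ 0.47177.

47.18%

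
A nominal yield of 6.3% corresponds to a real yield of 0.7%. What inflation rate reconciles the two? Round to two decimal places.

From (1+r_nom) = (1+r_real)(1+π), we get 1+π = (1 + 6.3%)/(1 + 0.7%) = 1.063/1.007 ≈ 1.05561.
So π ≈ 5.5611%.

5.56%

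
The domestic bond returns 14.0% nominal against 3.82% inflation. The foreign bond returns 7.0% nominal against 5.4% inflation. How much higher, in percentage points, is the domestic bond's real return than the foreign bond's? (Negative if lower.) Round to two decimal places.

8.29

The domestic bond real return: 1.140/1.0382 − 1 = 9.805%.
The foreign bond real return: 1.070/1.054 − 1 = 1.518%.
Difference: 9.805 − 1.518 = 8.287 pp.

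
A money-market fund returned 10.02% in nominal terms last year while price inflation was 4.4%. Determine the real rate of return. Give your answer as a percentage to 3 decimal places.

Real return via the Fisher equation: (1 + 10.02%)/(1 + 4.4%) − 1 = 1.1002/1.044 − 1 ≈ 0.05383.

5.383%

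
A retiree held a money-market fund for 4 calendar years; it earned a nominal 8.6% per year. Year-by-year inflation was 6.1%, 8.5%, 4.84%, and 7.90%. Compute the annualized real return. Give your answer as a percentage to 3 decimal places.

1.661%

Cumulative inflation factor: 1.061 × 1.085 × 1.0484 × 1.0790 ≈ 1.30225.
Nominal growth factor: 1.39097. Real growth factor = 1.39097 / 1.30225 ≈ 1.06813.
Annualized: 1.06813^(1/4) − 1 ≈ 0.01661.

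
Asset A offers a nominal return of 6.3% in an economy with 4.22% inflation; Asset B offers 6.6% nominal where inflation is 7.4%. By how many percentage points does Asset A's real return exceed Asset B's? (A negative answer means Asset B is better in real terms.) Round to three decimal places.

2.741

Asset A real return: 1.063/1.0422 − 1 = 1.9958%.
Asset B real return: 1.066/1.074 − 1 = -0.7449%.
Difference: 1.9958 − (-0.7449) = 2.7407 pp.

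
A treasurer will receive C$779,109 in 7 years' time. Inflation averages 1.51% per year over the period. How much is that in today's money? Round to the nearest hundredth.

Price-level factor over 7 years: (1 + 1.51%)^7 ≈ 1.1106105495.
Purchasing power today: C$779,109 divided by that factor.

C$701,514.14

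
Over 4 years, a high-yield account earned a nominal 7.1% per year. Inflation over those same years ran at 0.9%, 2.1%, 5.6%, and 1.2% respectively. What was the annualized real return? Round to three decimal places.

4.556%

Cumulative inflation factor: 1.009 × 1.021 × 1.056 × 1.012 ≈ 1.10093.
Nominal growth factor: 1.31570. Real growth factor = 1.31570 / 1.10093 ≈ 1.19508.
Annualized: 1.19508^(1/4) − 1 ≈ 0.04556.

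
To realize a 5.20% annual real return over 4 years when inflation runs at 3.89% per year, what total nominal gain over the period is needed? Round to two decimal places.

42.68%

Required annual nominal rate: (1+5.20%)(1+3.89%) − 1 = 9.29228%.
Cumulative over 4 years: (1 + 0.0929228)^4 − 1 ≈ 0.42678.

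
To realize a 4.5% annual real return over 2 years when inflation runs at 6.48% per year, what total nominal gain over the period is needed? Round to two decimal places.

Required annual nominal rate: (1+4.5%)(1+6.48%) − 1 = 11.2716%.
Cumulative over 2 years: (1 + 0.112716)^2 − 1 ≈ 0.23814.

23.81%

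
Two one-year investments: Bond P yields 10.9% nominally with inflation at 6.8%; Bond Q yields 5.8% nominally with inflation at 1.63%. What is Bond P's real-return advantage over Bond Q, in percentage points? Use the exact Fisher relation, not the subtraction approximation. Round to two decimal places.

-0.26

Bond P real return: 1.109/1.068 − 1 = 3.839%.
Bond Q real return: 1.058/1.0163 − 1 = 4.103%.
Difference: 3.839 − 4.103 = -0.264 pp.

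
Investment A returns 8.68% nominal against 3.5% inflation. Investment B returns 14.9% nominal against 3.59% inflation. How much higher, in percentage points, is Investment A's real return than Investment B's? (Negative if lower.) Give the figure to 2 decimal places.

-5.91

Investment A real return: 1.0868/1.035 − 1 = 5.005%.
Investment B real return: 1.149/1.0359 − 1 = 10.918%.
Difference: 5.005 − 10.918 = -5.913 pp.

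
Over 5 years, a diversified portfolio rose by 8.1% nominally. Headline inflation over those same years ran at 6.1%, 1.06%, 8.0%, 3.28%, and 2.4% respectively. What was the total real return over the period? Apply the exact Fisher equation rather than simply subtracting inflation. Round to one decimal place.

Cumulative inflation factor: 1.061 × 1.0106 × 1.080 × 1.0328 × 1.024 ≈ 1.22471.
Nominal growth factor: 1.08100. Real growth factor = 1.08100 / 1.22471 ≈ 0.88266.
Total real return ≈ -11.7345%.

-11.7%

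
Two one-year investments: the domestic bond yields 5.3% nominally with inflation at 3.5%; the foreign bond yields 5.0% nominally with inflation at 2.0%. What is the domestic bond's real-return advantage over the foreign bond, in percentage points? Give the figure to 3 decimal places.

The domestic bond real return: 1.053/1.035 − 1 = 1.7391%.
The foreign bond real return: 1.050/1.020 − 1 = 2.9412%.
Difference: 1.7391 − 2.9412 = -1.2021 pp.

-1.202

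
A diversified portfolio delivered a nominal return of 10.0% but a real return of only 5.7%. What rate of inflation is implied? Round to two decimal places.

From (1+r_nom) = (1+r_real)(1+π), we get 1+π = (1 + 10.0%)/(1 + 5.7%) = 1.100/1.057 ≈ 1.04068.
So π ≈ 4.0681%.

4.07%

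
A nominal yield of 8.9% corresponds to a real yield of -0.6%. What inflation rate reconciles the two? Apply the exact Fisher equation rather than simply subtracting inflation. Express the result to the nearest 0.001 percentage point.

9.557%

From (1+r_nom) = (1+r_real)(1+π), we get 1+π = (1 + 8.9%)/(1 − 0.6%) = 1.089/0.994 ≈ 1.09557.
So π ≈ 9.5573%.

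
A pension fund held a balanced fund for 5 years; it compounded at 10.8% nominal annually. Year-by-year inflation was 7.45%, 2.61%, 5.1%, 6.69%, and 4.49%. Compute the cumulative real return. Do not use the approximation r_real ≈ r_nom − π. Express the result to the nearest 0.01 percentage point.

29.27%

Cumulative inflation factor: 1.0745 × 1.0261 × 1.051 × 1.0669 × 1.0449 ≈ 1.29181.
Nominal growth factor: 1.66993. Real growth factor = 1.66993 / 1.29181 ≈ 1.29271.
Total real return ≈ 29.2711%.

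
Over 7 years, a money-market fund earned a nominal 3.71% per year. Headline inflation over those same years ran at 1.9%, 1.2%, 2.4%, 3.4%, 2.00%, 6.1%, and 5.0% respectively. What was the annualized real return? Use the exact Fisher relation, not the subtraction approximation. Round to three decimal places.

0.563%

Cumulative inflation factor: 1.019 × 1.012 × 1.024 × 1.034 × 1.0200 × 1.061 × 1.050 ≈ 1.24074.
Nominal growth factor: 1.29046. Real growth factor = 1.29046 / 1.24074 ≈ 1.04007.
Annualized: 1.04007^(1/7) − 1 ≈ 0.00563.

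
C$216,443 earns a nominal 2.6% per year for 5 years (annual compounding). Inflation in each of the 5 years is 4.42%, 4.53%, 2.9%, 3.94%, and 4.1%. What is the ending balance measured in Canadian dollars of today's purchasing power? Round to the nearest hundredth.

C$202,491.54

Nominal value at maturity: C$216,443 × (1 + 2.6%)^5 ≈ C$246,082.28.
Price-level factor over 5 years: 1.0442 × 1.0453 × 1.029 × 1.0394 × 1.041 ≈ 1.2152718998.
The maturity value deflated by that factor is the answer in today's purchasing power.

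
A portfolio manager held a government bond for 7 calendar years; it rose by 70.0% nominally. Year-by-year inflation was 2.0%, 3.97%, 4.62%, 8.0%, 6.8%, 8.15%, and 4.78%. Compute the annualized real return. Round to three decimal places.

Cumulative inflation factor: 1.020 × 1.0397 × 1.0462 × 1.080 × 1.068 × 1.0815 × 1.0478 ≈ 1.45018.
Nominal growth factor: 1.70000. Real growth factor = 1.70000 / 1.45018 ≈ 1.17227.
Annualized: 1.17227^(1/7) − 1 ≈ 0.02297.

2.297%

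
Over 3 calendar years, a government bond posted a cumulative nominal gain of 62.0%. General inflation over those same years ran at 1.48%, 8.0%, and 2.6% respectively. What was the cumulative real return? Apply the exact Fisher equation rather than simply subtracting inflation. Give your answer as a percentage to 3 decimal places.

44.067%

Cumulative inflation factor: 1.0148 × 1.080 × 1.026 ≈ 1.12448.
Nominal growth factor: 1.62000. Real growth factor = 1.62000 / 1.12448 ≈ 1.44067.
Total real return ≈ 44.0666%.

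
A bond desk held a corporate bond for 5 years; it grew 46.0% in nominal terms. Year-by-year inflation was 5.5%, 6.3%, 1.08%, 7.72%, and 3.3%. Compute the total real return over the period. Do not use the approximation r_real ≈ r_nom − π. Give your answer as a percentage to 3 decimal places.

Cumulative inflation factor: 1.055 × 1.063 × 1.0108 × 1.0772 × 1.033 ≈ 1.26138.
Nominal growth factor: 1.46000. Real growth factor = 1.46000 / 1.26138 ≈ 1.15746.
Total real return ≈ 15.7458%.

15.746%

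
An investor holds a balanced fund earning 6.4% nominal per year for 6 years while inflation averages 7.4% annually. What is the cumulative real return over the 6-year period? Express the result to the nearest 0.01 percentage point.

The annual real rate is (1+6.4%)/(1+7.4%) − 1 = -0.9311%.
Compounded over 6 years: (1 + -0.009311)^6 − 1 ≈ -0.05458.

-5.46%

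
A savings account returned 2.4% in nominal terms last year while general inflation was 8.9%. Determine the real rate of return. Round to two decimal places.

Real return via the Fisher equation: (1 + 2.4%)/(1 + 8.9%) − 1 = 1.024/1.089 − 1 ≈ -0.05969.

-5.97%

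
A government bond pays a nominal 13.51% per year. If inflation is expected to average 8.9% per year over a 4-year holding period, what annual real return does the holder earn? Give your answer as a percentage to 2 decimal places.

With constant rates the annual real return is the same each year: (1+13.51%)/(1+8.9%) − 1 = 0.04233.

4.23%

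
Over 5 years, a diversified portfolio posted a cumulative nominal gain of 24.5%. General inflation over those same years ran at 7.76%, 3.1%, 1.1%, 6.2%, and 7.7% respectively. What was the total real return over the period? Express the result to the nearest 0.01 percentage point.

-3.09%

Cumulative inflation factor: 1.0776 × 1.031 × 1.011 × 1.062 × 1.077 ≈ 1.28472.
Nominal growth factor: 1.24500. Real growth factor = 1.24500 / 1.28472 ≈ 0.96908.
Total real return ≈ -3.0915%.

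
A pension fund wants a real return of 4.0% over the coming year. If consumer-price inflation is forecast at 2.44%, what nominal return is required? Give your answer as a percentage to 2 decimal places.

6.54%

By the Fisher equation, 1 + r_nom = (1 + 4.0%)(1 + 2.44%) = 1.040 × 1.0244 = 1.065376.
So r_nom = 6.5376%.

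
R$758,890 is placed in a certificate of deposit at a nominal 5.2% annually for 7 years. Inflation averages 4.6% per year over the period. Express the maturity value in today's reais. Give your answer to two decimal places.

R$789,891.09

Nominal value at maturity: R$758,890 × (1 + 5.2%)^7 ≈ R$1,082,153.85.
Price-level factor over 7 years: (1 + 4.6%)^7 ≈ 1.3700038629.
Dividing the nominal maturity value by the price-level factor gives the value in today's money.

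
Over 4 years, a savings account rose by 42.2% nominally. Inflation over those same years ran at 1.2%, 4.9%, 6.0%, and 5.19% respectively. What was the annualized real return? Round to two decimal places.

Cumulative inflation factor: 1.012 × 1.049 × 1.060 × 1.0519 ≈ 1.18369.
Nominal growth factor: 1.42200. Real growth factor = 1.42200 / 1.18369 ≈ 1.20133.
Annualized: 1.20133^(1/4) − 1 ≈ 0.04693.

4.69%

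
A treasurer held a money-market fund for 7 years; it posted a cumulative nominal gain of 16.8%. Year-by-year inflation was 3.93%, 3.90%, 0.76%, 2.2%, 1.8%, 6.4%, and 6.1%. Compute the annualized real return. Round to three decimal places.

-1.277%

Cumulative inflation factor: 1.0393 × 1.0390 × 1.0076 × 1.022 × 1.018 × 1.064 × 1.061 ≈ 1.27791.
Nominal growth factor: 1.16800. Real growth factor = 1.16800 / 1.27791 ≈ 0.91399.
Annualized: 0.91399^(1/7) − 1 ≈ -0.01277.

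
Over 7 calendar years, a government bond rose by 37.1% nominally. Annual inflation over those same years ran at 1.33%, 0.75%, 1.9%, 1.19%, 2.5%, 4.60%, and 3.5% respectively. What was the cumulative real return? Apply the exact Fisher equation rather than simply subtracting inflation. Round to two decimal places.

Cumulative inflation factor: 1.0133 × 1.0075 × 1.019 × 1.0119 × 1.025 × 1.0460 × 1.035 ≈ 1.16813.
Nominal growth factor: 1.37100. Real growth factor = 1.37100 / 1.16813 ≈ 1.17367.
Total real return ≈ 17.3672%.

17.37%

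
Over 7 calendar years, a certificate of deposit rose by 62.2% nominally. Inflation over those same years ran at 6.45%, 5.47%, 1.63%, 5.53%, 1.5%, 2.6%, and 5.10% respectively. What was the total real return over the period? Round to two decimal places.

Cumulative inflation factor: 1.0645 × 1.0547 × 1.0163 × 1.0553 × 1.015 × 1.026 × 1.0510 ≈ 1.31792.
Nominal growth factor: 1.62200. Real growth factor = 1.62200 / 1.31792 ≈ 1.23073.
Total real return ≈ 23.0728%.

23.07%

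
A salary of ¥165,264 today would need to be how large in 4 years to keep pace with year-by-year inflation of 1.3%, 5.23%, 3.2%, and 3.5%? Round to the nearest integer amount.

¥188,169

Cumulative price-level factor: 1.013 × 1.0523 × 1.032 × 1.035 ≈ 1.1385944508.
Multiplying ¥165,264 by the price-level factor gives the future nominal sum.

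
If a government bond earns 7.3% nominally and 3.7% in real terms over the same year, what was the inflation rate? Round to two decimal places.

3.47%

From (1+r_nom) = (1+r_real)(1+π), we get 1+π = (1 + 7.3%)/(1 + 3.7%) = 1.073/1.037 ≈ 1.03472.
So π ≈ 3.4716%.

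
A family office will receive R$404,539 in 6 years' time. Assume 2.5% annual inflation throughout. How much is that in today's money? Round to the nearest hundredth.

Price-level factor over 6 years: (1 + 2.5%)^6 ≈ 1.1596934182.
Purchasing power today: R$404,539 divided by that factor.

R$348,832.71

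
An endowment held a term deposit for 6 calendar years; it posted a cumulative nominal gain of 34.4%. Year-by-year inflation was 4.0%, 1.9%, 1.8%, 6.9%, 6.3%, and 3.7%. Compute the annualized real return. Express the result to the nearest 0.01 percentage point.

Cumulative inflation factor: 1.040 × 1.019 × 1.018 × 1.069 × 1.063 × 1.037 ≈ 1.27129.
Nominal growth factor: 1.34400. Real growth factor = 1.34400 / 1.27129 ≈ 1.05719.
Annualized: 1.05719^(1/6) − 1 ≈ 0.00931.

0.93%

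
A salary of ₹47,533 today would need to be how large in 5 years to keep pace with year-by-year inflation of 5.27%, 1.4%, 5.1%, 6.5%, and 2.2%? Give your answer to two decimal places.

Cumulative price-level factor: 1.0527 × 1.014 × 1.051 × 1.065 × 1.022 ≈ 1.2210847222.
Multiplying ₹47,533 by the price-level factor gives the future nominal sum.

₹58,041.82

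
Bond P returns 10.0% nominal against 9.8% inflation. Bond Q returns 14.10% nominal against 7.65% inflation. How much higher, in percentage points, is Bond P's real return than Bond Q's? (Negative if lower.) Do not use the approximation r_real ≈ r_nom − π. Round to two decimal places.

-5.81

Bond P real return: 1.100/1.098 − 1 = 0.182%.
Bond Q real return: 1.1410/1.0765 − 1 = 5.992%.
Difference: 0.182 − 5.992 = -5.810 pp.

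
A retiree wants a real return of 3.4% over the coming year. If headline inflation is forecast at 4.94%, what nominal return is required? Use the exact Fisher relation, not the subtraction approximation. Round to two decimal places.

By the Fisher equation, 1 + r_nom = (1 + 3.4%)(1 + 4.94%) = 1.034 × 1.0494 = 1.0850796.
So r_nom = 8.50796%.

8.51%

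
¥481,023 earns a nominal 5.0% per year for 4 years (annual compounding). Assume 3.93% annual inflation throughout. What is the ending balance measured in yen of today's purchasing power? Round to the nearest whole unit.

¥501,140

Nominal value at maturity: ¥481,023 × (1 + 5.0%)^4 ≈ ¥584,686.
Price-level factor over 4 years: (1 + 3.93%)^4 ≈ 1.1667121193.
Dividing the nominal maturity value by the price-level factor gives the value in today's money.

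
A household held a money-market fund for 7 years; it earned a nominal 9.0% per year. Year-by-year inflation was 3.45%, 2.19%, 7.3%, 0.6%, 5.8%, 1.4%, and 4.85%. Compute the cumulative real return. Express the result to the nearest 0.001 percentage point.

Cumulative inflation factor: 1.0345 × 1.0219 × 1.073 × 1.006 × 1.058 × 1.014 × 1.0485 ≈ 1.28360.
Nominal growth factor: 1.82804. Real growth factor = 1.82804 / 1.28360 ≈ 1.42415.
Total real return ≈ 42.4154%.

42.415%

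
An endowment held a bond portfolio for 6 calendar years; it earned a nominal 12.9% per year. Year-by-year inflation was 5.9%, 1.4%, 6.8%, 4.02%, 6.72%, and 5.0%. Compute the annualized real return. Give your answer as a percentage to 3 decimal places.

Cumulative inflation factor: 1.059 × 1.014 × 1.068 × 1.0402 × 1.0672 × 1.050 ≈ 1.33677.
Nominal growth factor: 2.07092. Real growth factor = 2.07092 / 1.33677 ≈ 1.54920.
Annualized: 1.54920^(1/6) − 1 ≈ 0.07568.

7.568%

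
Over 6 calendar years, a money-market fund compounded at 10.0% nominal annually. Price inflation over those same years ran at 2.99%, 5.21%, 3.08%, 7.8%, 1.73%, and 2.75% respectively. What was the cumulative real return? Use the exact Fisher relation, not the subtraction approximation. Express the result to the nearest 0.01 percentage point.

Cumulative inflation factor: 1.0299 × 1.0521 × 1.0308 × 1.078 × 1.0173 × 1.0275 ≈ 1.25857.
Nominal growth factor: 1.77156. Real growth factor = 1.77156 / 1.25857 ≈ 1.40760.
Total real return ≈ 40.7602%.

40.76%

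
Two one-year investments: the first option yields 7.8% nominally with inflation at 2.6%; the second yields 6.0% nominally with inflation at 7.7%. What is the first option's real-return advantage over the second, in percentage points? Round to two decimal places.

The first option real return: 1.078/1.026 − 1 = 5.068%.
The second real return: 1.060/1.077 − 1 = -1.578%.
Difference: 5.068 − (-1.578) = 6.646 pp.

6.65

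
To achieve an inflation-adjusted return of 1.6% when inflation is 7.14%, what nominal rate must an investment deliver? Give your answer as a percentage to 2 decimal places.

By the Fisher equation, 1 + r_nom = (1 + 1.6%)(1 + 7.14%) = 1.016 × 1.0714 = 1.0885424.
So r_nom = 8.85424%.

8.85%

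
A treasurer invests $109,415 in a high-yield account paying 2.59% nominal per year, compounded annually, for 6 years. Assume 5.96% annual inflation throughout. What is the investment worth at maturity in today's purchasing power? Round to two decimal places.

$90,127.09

Nominal value at maturity: $109,415 × (1 + 2.59%)^6 ≈ $127,557.81.
Price-level factor over 6 years: (1 + 5.96%)^6 ≈ 1.4153103993.
The maturity value deflated by that factor is the answer in today's purchasing power.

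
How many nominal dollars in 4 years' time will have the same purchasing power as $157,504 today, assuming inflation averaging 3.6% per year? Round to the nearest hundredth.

Cumulative price-level factor: (1+3.6%)^4 ≈ 1.1519643036.
The nominal amount required is $157,504 scaled up by that factor.

$181,438.99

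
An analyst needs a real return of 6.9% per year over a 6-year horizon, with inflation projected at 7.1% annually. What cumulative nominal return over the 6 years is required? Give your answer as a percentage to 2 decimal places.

125.22%

Required annual nominal rate: (1+6.9%)(1+7.1%) − 1 = 14.4899%.
Cumulative over 6 years: (1 + 0.144899)^6 − 1 ≈ 1.25218.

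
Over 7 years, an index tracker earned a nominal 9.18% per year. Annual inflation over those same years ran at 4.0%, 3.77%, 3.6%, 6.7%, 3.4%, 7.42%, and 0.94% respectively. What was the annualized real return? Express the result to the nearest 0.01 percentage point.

Cumulative inflation factor: 1.040 × 1.0377 × 1.036 × 1.067 × 1.034 × 1.0742 × 1.0094 ≈ 1.33751.
Nominal growth factor: 1.84928. Real growth factor = 1.84928 / 1.33751 ≈ 1.38262.
Annualized: 1.38262^(1/7) − 1 ≈ 0.04737.

4.74%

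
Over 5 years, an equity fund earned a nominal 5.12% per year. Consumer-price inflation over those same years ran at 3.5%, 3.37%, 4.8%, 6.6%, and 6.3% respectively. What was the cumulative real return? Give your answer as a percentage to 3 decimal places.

Cumulative inflation factor: 1.035 × 1.0337 × 1.048 × 1.066 × 1.063 ≈ 1.27053.
Nominal growth factor: 1.28359. Real growth factor = 1.28359 / 1.27053 ≈ 1.01028.
Total real return ≈ 1.0276%.

1.028%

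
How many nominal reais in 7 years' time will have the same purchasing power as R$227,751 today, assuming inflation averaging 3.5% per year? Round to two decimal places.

Cumulative price-level factor: (1+3.5%)^7 ≈ 1.2722792628.
The nominal amount required is R$227,751 scaled up by that factor.

R$289,762.87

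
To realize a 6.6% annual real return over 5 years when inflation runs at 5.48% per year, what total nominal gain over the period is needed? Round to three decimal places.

79.737%

Required annual nominal rate: (1+6.6%)(1+5.48%) − 1 = 12.44168%.
Cumulative over 5 years: (1 + 0.1244168)^5 − 1 ≈ 0.79737.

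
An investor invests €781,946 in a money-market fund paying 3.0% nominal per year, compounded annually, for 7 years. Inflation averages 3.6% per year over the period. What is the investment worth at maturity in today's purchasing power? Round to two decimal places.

€750,790.98

Nominal value at maturity: €781,946 × (1 + 3.0%)^7 ≈ €961,694.95.
Price-level factor over 7 years: (1 + 3.6%)^7 ≈ 1.2809090317.
The maturity value deflated by that factor is the answer in today's purchasing power.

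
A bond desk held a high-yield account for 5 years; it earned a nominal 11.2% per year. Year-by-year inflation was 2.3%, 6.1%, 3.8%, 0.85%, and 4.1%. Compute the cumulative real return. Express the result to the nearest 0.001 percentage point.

Cumulative inflation factor: 1.023 × 1.061 × 1.038 × 1.0085 × 1.041 ≈ 1.18281.
Nominal growth factor: 1.70029. Real growth factor = 1.70029 / 1.18281 ≈ 1.43750.
Total real return ≈ 43.7504%.

43.750%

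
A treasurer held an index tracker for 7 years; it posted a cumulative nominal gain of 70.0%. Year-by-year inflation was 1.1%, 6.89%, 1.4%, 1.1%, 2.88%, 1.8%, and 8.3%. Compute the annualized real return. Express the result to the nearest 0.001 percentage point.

4.412%

Cumulative inflation factor: 1.011 × 1.0689 × 1.014 × 1.011 × 1.0288 × 1.018 × 1.083 ≈ 1.25656.
Nominal growth factor: 1.70000. Real growth factor = 1.70000 / 1.25656 ≈ 1.35290.
Annualized: 1.35290^(1/7) − 1 ≈ 0.04412.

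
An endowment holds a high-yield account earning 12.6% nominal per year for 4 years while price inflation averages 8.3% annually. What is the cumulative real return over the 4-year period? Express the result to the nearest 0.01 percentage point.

The annual real rate is (1+12.6%)/(1+8.3%) − 1 = 3.9705%.
Compounded over 4 years: (1 + 0.039705)^4 − 1 ≈ 0.16853.

16.85%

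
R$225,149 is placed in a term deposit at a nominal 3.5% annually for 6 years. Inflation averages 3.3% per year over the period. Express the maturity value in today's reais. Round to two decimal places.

R$227,777.17

Nominal value at maturity: R$225,149 × (1 + 3.5%)^6 ≈ R$276,765.61.
Price-level factor over 6 years: (1 + 3.3%)^6 ≈ 1.2150717649.
The maturity value deflated by that factor is the answer in today's purchasing power.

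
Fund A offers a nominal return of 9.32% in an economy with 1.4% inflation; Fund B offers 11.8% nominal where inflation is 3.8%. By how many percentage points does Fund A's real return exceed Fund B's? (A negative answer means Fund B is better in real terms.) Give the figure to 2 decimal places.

Fund A real return: 1.0932/1.014 − 1 = 7.811%.
Fund B real return: 1.118/1.038 − 1 = 7.707%.
Difference: 7.811 − 7.707 = 0.104 pp.

0.10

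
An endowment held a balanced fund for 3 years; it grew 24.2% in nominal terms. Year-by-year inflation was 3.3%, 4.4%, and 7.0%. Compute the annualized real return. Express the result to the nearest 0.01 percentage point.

2.48%

Cumulative inflation factor: 1.033 × 1.044 × 1.070 ≈ 1.15394.
Nominal growth factor: 1.24200. Real growth factor = 1.24200 / 1.15394 ≈ 1.07631.
Annualized: 1.07631^(1/3) − 1 ≈ 0.02482.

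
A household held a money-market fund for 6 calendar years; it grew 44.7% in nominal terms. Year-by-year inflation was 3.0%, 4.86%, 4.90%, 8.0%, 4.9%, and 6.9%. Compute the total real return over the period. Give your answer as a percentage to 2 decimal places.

5.46%

Cumulative inflation factor: 1.030 × 1.0486 × 1.0490 × 1.080 × 1.049 × 1.069 ≈ 1.37214.
Nominal growth factor: 1.44700. Real growth factor = 1.44700 / 1.37214 ≈ 1.05455.
Total real return ≈ 5.4554%.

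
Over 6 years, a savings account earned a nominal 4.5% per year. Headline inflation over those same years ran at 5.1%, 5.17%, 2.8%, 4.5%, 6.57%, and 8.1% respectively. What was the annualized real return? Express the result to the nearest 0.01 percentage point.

Cumulative inflation factor: 1.051 × 1.0517 × 1.028 × 1.045 × 1.0657 × 1.081 ≈ 1.36793.
Nominal growth factor: 1.30226. Real growth factor = 1.30226 / 1.36793 ≈ 0.95199.
Annualized: 0.95199^(1/6) − 1 ≈ -0.00817.

-0.82%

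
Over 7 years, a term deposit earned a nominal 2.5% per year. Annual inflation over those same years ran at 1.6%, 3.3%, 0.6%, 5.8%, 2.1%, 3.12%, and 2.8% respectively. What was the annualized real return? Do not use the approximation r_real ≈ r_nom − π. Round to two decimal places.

Cumulative inflation factor: 1.016 × 1.033 × 1.006 × 1.058 × 1.021 × 1.0312 × 1.028 ≈ 1.20904.
Nominal growth factor: 1.18869. Real growth factor = 1.18869 / 1.20904 ≈ 0.98317.
Annualized: 0.98317^(1/7) − 1 ≈ -0.00242.

-0.24%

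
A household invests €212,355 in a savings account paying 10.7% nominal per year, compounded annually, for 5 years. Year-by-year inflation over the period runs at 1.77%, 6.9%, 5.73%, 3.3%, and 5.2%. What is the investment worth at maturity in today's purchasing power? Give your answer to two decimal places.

€282,415.69

Nominal value at maturity: €212,355 × (1 + 10.7%)^5 ≈ €353,021.04.
Price-level factor over 5 years: 1.0177 × 1.069 × 1.0573 × 1.033 × 1.052 ≈ 1.2500050665.
Dividing the nominal maturity value by the price-level factor gives the value in today's money.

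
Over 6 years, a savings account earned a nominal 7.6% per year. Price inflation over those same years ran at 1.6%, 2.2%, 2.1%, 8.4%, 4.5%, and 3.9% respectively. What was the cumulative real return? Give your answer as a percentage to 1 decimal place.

24.4%

Cumulative inflation factor: 1.016 × 1.022 × 1.021 × 1.084 × 1.045 × 1.039 ≈ 1.24776.
Nominal growth factor: 1.55194. Real growth factor = 1.55194 / 1.24776 ≈ 1.24378.
Total real return ≈ 24.3776%.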